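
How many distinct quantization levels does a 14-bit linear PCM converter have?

16,384 levels

2^14 = 16,384.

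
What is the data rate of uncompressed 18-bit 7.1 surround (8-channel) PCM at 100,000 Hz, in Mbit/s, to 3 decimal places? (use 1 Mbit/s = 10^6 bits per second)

14.400 Mbit/s

Bit rate = 100,000 × 18 × 8 = 14,400,000 bits/s.
= 14.400 Mbit/s.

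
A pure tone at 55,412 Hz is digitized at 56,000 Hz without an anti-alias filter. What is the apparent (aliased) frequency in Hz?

588 Hz

Nyquist = 56,000/2 = 28,000 Hz; 55,412 Hz exceeds it.
Alias = |55,412 − 1×56,000| = |55,412 − 56,000| = 588 Hz.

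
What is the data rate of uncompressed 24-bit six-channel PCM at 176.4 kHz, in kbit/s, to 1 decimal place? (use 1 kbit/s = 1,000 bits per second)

Bit rate = 176,400 × 24 × 6 = 25,401,600 bits/s.
= 25401.6 kbit/s.

25401.6 kbit/s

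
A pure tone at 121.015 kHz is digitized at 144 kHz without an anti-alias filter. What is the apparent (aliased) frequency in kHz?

Nyquist = 144,000/2 = 72,000 Hz; 121,015 Hz exceeds it.
Alias = |121,015 − 1×144,000| = |121,015 − 144,000| = 22,985 Hz = 22.985 kHz.

22.985 kHz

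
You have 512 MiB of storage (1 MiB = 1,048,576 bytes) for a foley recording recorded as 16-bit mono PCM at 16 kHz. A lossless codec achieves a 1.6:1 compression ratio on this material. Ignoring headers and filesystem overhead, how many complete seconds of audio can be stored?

26,843 seconds

Uncompressed byte rate = 16,000 × 2 × 1 = 32,000 bytes/s.
After 1.6:1 compression, effective rate ≈ 20000 bytes/s.
Capacity = 512 × 1,048,576 = 536,870,912 bytes.
536,870,912 / effective rate ≈ 26843.55 s → 26,843 seconds.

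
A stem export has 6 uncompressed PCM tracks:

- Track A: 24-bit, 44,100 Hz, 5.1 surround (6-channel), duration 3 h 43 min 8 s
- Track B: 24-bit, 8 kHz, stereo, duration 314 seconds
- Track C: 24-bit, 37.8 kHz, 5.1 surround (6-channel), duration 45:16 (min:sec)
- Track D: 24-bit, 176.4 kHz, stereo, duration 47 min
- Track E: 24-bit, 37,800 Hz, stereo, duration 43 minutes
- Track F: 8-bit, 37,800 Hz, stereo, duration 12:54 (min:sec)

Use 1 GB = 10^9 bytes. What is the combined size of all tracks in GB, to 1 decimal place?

16.1 GB

Track A: 3 h 43 min 8 s = 13,388 s; 44,100 × 13,388 × 3 × 6 = 10,627,394,400 bytes.
Track B: 8,000 × 314 × 3 × 2 = 15,072,000 bytes.
Track C: 45:16 (min:sec) = 2,716 s; 37,800 × 2,716 × 3 × 6 = 1,847,966,400 bytes.
Track D: 47 min = 2,820 s; 176,400 × 2,820 × 3 × 2 = 2,984,688,000 bytes.
Track E: 43 minutes = 2,580 s; 37,800 × 2,580 × 3 × 2 = 585,144,000 bytes.
Track F: 12:54 (min:sec) = 774 s; 37,800 × 774 × 1 × 2 = 58,514,400 bytes.
Total = 16,118,779,200 bytes = 16.1 GB.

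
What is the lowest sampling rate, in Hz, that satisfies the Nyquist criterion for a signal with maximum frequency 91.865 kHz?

183,730 Hz

Minimum sample rate = 2 × 91,865 Hz = 183,730 Hz.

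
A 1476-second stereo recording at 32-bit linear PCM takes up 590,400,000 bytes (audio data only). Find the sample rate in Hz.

50,000 Hz

Bytes = sample_rate × seconds × bytes_per_sample × channels.
sample_rate = 590,400,000 / (1,476 × 4 × 2) = 590,400,000 / 11,808 = 50,000 Hz.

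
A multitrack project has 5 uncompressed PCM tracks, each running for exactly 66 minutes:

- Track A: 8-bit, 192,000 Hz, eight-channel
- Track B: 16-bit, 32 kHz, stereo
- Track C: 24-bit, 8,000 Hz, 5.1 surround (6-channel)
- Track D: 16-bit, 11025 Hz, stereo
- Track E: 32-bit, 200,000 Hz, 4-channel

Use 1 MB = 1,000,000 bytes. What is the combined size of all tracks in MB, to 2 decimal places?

exactly 66 minutes = 3,960 s.
Track A: 192,000 × 3,960 × 1 × 8 = 6,082,560,000 bytes.
Track B: 32,000 × 3,960 × 2 × 2 = 506,880,000 bytes.
Track C: 8,000 × 3,960 × 3 × 6 = 570,240,000 bytes.
Track D: 11,025 × 3,960 × 2 × 2 = 174,636,000 bytes.
Track E: 200,000 × 3,960 × 4 × 4 = 12,672,000,000 bytes.
Total = 20,006,316,000 bytes = 20006.32 MB.

20006.32 MB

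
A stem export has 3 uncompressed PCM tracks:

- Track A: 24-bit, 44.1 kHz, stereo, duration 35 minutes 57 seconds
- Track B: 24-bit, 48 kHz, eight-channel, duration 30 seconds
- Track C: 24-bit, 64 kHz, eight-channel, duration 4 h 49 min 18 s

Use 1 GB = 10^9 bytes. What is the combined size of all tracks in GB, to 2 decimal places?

Track A: 35 minutes 57 seconds = 2,157 s; 44,100 × 2,157 × 3 × 2 = 570,742,200 bytes.
Track B: 48,000 × 30 × 3 × 8 = 34,560,000 bytes.
Track C: 4 h 49 min 18 s = 17,358 s; 64,000 × 17,358 × 3 × 8 = 26,661,888,000 bytes.
Total = 27,267,190,200 bytes = 27.27 GB.

27.27 GB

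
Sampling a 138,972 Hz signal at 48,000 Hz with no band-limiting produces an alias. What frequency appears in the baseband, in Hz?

Nyquist = 48,000/2 = 24,000 Hz; 138,972 Hz exceeds it.
Alias = |138,972 − 3×48,000| = |138,972 − 144,000| = 5,028 Hz.

5,028 Hz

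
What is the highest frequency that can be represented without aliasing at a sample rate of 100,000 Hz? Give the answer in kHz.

Nyquist frequency = sample rate / 2 = 100,000 / 2 = 50 kHz.

50 kHz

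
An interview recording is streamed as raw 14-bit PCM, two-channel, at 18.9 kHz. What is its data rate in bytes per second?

66,150 bytes/s

Bit rate = 18,900 × 14 × 2 = 529,200 bits/s.
529,200 / 8 = 66,150 bytes/s.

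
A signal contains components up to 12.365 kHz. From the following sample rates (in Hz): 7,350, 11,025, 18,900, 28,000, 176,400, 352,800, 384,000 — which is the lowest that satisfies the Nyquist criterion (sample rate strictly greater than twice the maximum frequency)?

Need sample rate > 2 × 12,365 = 24,730 Hz.
Lowest listed rate above 24,730 Hz is 28,000 Hz.

28,000 Hz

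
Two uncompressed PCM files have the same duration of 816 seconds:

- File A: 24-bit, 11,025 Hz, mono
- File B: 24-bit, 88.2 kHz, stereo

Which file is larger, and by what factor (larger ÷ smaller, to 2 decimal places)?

File B, by a factor of 16.00

File A: 11,025 × 3 × 1 = 33,075 bytes/s.
File B: 88,200 × 3 × 2 = 529,200 bytes/s.
File B is larger; ratio = 431,827,200 / 26,989,200 = 16.00.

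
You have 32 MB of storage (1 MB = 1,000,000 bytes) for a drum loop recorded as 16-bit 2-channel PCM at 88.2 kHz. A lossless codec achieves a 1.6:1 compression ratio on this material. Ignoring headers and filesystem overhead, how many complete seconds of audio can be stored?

Uncompressed byte rate = 88,200 × 2 × 2 = 352,800 bytes/s.
After 1.6:1 compression, effective rate ≈ 220500 bytes/s.
Capacity = 32 × 1,000,000 = 32,000,000 bytes.
32,000,000 / effective rate ≈ 145.12 s → 145 seconds.

145 seconds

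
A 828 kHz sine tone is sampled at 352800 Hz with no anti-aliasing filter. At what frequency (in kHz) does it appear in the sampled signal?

Nyquist = 352,800/2 = 176,400 Hz; 828,000 Hz exceeds it.
Alias = |828,000 − 2×352,800| = |828,000 − 705,600| = 122,400 Hz = 122.4 kHz.

122.4 kHz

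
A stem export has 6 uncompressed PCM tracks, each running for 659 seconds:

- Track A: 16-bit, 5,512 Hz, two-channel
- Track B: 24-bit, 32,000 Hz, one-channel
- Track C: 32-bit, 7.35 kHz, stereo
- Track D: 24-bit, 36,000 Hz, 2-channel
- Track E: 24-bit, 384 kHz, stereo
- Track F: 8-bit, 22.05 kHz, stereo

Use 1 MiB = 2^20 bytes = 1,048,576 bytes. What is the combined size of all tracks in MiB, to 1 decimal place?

1722.6 MiB

Track A: 5,512 × 659 × 2 × 2 = 14,529,632 bytes.
Track B: 32,000 × 659 × 3 × 1 = 63,264,000 bytes.
Track C: 7,350 × 659 × 4 × 2 = 38,749,200 bytes.
Track D: 36,000 × 659 × 3 × 2 = 142,344,000 bytes.
Track E: 384,000 × 659 × 3 × 2 = 1,518,336,000 bytes.
Track F: 22,050 × 659 × 1 × 2 = 29,061,900 bytes.
Total = 1,806,284,732 bytes = 1722.6 MiB.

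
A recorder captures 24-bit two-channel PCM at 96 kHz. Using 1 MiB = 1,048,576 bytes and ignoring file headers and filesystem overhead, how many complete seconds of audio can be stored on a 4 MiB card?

7 seconds

Uncompressed byte rate = 96,000 × 3 × 2 = 576,000 bytes/s.
Capacity = 4 × 1,048,576 = 4,194,304 bytes.
4,194,304 / 576,000 ≈ 7.28 s → 7 seconds.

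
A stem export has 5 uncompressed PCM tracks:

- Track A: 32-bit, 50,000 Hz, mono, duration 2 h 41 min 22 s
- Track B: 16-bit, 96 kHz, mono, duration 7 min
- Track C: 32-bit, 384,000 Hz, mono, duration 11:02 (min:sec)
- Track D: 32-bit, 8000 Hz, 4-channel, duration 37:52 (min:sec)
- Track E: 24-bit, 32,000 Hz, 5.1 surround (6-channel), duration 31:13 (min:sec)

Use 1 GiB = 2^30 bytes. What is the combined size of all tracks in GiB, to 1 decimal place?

Track A: 2 h 41 min 22 s = 9,682 s; 50,000 × 9,682 × 4 × 1 = 1,936,400,000 bytes.
Track B: 7 min = 420 s; 96,000 × 420 × 2 × 1 = 80,640,000 bytes.
Track C: 11:02 (min:sec) = 662 s; 384,000 × 662 × 4 × 1 = 1,016,832,000 bytes.
Track D: 37:52 (min:sec) = 2,272 s; 8,000 × 2,272 × 4 × 4 = 290,816,000 bytes.
Track E: 31:13 (min:sec) = 1,873 s; 32,000 × 1,873 × 3 × 6 = 1,078,848,000 bytes.
Total = 4,403,536,000 bytes = 4.1 GiB.

4.1 GiB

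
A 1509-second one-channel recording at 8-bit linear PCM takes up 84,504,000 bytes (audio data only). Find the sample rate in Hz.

56,000 Hz

Bytes = sample_rate × seconds × bytes_per_sample × channels.
sample_rate = 84,504,000 / (1,509 × 1 × 1) = 84,504,000 / 1,509 = 56,000 Hz.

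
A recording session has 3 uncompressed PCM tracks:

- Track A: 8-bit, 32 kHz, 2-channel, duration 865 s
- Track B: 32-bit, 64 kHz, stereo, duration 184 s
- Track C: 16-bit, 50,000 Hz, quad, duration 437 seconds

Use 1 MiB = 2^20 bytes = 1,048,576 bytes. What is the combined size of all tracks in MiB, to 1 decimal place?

309.3 MiB

Track A: 32,000 × 865 × 1 × 2 = 55,360,000 bytes.
Track B: 64,000 × 184 × 4 × 2 = 94,208,000 bytes.
Track C: 50,000 × 437 × 2 × 4 = 174,800,000 bytes.
Total = 324,368,000 bytes = 309.3 MiB.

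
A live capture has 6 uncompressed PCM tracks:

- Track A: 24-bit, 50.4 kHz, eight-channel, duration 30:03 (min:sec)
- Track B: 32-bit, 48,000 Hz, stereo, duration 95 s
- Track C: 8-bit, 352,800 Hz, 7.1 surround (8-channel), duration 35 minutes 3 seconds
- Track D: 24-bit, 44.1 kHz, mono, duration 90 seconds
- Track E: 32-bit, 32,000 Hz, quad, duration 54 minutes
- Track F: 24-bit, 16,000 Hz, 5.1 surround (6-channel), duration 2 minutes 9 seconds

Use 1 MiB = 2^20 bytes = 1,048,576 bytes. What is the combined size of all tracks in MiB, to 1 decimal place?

Track A: 30:03 (min:sec) = 1,803 s; 50,400 × 1,803 × 3 × 8 = 2,180,908,800 bytes.
Track B: 48,000 × 95 × 4 × 2 = 36,480,000 bytes.
Track C: 35 minutes 3 seconds = 2,103 s; 352,800 × 2,103 × 1 × 8 = 5,935,507,200 bytes.
Track D: 44,100 × 90 × 3 × 1 = 11,907,000 bytes.
Track E: 54 minutes = 3,240 s; 32,000 × 3,240 × 4 × 4 = 1,658,880,000 bytes.
Track F: 2 minutes 9 seconds = 129 s; 16,000 × 129 × 3 × 6 = 37,152,000 bytes.
Total = 9,860,835,000 bytes = 9404.0 MiB.

9404.0 MiB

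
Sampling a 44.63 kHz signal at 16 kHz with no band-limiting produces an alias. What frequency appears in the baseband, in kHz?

Nyquist = 16,000/2 = 8,000 Hz; 44,630 Hz exceeds it.
Alias = |44,630 − 3×16,000| = |44,630 − 48,000| = 3,370 Hz = 3.37 kHz.

3.37 kHz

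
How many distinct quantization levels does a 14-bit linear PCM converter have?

16,384 levels

2^14 = 16,384.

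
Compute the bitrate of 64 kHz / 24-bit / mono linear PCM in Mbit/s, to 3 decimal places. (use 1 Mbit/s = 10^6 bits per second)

1.536 Mbit/s

Bit rate = 64,000 × 24 × 1 = 1,536,000 bits/s.
= 1.536 Mbit/s.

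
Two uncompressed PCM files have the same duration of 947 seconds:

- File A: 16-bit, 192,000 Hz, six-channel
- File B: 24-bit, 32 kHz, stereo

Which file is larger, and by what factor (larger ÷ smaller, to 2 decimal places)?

File A, by a factor of 12.00

File A: 192,000 × 2 × 6 = 2,304,000 bytes/s.
File B: 32,000 × 3 × 2 = 192,000 bytes/s.
File A is larger; ratio = 2,181,888,000 / 181,824,000 = 12.00.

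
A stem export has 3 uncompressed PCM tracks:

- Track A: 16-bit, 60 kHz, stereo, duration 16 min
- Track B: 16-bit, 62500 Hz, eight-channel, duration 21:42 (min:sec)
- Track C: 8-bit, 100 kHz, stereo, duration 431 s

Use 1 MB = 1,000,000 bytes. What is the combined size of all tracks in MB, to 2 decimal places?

Track A: 16 min = 960 s; 60,000 × 960 × 2 × 2 = 230,400,000 bytes.
Track B: 21:42 (min:sec) = 1,302 s; 62,500 × 1,302 × 2 × 8 = 1,302,000,000 bytes.
Track C: 100,000 × 431 × 1 × 2 = 86,200,000 bytes.
Total = 1,618,600,000 bytes = 1618.60 MB.

1618.60 MB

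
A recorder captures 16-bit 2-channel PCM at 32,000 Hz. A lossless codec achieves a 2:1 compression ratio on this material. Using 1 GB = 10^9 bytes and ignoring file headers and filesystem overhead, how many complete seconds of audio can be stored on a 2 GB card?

Uncompressed byte rate = 32,000 × 2 × 2 = 128,000 bytes/s.
After 2:1 compression, effective rate ≈ 64000 bytes/s.
Capacity = 2 × 1,000,000,000 = 2,000,000,000 bytes.
2,000,000,000 / effective rate ≈ 31250 s → 31,250 seconds.

31,250 seconds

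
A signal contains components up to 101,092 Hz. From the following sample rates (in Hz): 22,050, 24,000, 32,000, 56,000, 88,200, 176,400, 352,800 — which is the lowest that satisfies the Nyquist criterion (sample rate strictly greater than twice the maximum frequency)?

Need sample rate > 2 × 101,092 = 202,184 Hz.
Lowest listed rate above 202,184 Hz is 352,800 Hz.

352,800 Hz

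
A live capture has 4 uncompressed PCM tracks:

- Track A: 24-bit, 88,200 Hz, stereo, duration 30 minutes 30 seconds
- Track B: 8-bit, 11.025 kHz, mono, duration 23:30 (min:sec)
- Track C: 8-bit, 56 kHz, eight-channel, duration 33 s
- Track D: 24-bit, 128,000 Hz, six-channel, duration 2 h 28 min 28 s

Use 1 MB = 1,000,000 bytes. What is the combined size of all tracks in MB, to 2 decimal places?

21522.80 MB

Track A: 30 minutes 30 seconds = 1,830 s; 88,200 × 1,830 × 3 × 2 = 968,436,000 bytes.
Track B: 23:30 (min:sec) = 1,410 s; 11,025 × 1,410 × 1 × 1 = 15,545,250 bytes.
Track C: 56,000 × 33 × 1 × 8 = 14,784,000 bytes.
Track D: 2 h 28 min 28 s = 8,908 s; 128,000 × 8,908 × 3 × 6 = 20,524,032,000 bytes.
Total = 21,522,797,250 bytes = 21522.80 MB.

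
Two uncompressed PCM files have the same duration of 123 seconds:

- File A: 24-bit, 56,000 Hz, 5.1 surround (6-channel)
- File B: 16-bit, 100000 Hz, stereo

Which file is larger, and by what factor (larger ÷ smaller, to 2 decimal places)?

File A: 56,000 × 3 × 6 = 1,008,000 bytes/s.
File B: 100,000 × 2 × 2 = 400,000 bytes/s.
File A is larger; ratio = 123,984,000 / 49,200,000 = 2.52.

File A, by a factor of 2.52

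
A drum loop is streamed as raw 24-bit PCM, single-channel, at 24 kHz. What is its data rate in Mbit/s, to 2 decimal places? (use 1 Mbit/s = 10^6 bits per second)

0.58 Mbit/s

Bit rate = 24,000 × 24 × 1 = 576,000 bits/s.
= 0.58 Mbit/s.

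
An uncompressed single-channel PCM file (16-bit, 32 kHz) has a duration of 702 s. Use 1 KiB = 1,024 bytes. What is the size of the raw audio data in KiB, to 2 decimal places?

43875.00 KiB

Bytes = 32,000 samples/s × 702 s × 2 bytes/sample × 1 ch = 44,928,000 bytes.
44,928,000 / 1,024 = 43875.00 KiB.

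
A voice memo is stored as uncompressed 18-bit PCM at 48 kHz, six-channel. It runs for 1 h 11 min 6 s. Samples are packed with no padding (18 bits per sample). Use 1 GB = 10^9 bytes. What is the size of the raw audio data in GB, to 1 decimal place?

Duration = 1 h 11 min 6 s = 4,266 s.
Bits = 48,000 × 4,266 × 18 × 6 = 22,114,944,000 bits = 2,764,368,000 bytes.
2,764,368,000 / 1,000,000,000 = 2.8 GB.

2.8 GB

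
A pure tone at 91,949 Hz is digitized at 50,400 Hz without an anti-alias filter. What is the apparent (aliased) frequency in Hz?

Nyquist = 50,400/2 = 25,200 Hz; 91,949 Hz exceeds it.
Alias = |91,949 − 2×50,400| = |91,949 − 100,800| = 8,851 Hz.

8,851 Hz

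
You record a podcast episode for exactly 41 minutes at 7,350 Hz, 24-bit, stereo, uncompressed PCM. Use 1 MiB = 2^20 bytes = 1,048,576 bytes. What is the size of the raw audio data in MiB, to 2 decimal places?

103.46 MiB

Duration = exactly 41 minutes = 2,460 s.
Bytes = 7,350 samples/s × 2,460 s × 3 bytes/sample × 2 ch = 108,486,000 bytes.
108,486,000 / 1,048,576 = 103.46 MiB.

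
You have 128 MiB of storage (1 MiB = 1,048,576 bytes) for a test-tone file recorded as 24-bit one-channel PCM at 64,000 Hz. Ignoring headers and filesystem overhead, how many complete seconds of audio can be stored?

Uncompressed byte rate = 64,000 × 3 × 1 = 192,000 bytes/s.
Capacity = 128 × 1,048,576 = 134,217,728 bytes.
134,217,728 / 192,000 ≈ 699.05 s → 699 seconds.

699 seconds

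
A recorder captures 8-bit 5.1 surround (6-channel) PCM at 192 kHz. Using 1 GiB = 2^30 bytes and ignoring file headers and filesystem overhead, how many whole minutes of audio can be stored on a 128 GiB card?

1,988 minutes

Uncompressed byte rate = 192,000 × 1 × 6 = 1,152,000 bytes/s.
Capacity = 128 × 1,073,741,824 = 137,438,953,472 bytes.
137,438,953,472 / 1,152,000 ≈ 119304.65 s → 1,988 minutes.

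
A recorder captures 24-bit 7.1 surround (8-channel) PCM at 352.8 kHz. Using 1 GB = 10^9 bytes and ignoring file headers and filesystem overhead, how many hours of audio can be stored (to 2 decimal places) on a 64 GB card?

2.10 hours

Uncompressed byte rate = 352,800 × 3 × 8 = 8,467,200 bytes/s.
Capacity = 64 × 1,000,000,000 = 64,000,000,000 bytes.
64,000,000,000 / 8,467,200 ≈ 7558.58 s → 2.10 hours.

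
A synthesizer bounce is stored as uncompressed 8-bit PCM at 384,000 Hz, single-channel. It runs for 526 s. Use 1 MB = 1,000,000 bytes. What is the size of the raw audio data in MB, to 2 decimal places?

201.98 MB

Bytes = 384,000 samples/s × 526 s × 1 bytes/sample × 1 ch = 201,984,000 bytes.
201,984,000 / 1,000,000 = 201.98 MB.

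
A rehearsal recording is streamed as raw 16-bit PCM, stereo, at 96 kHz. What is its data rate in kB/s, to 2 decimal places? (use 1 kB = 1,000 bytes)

384.00 kB/s

Bit rate = 96,000 × 16 × 2 = 3,072,000 bits/s.
3,072,000 / 8 = 384,000 B/s = 384.00 kB/s.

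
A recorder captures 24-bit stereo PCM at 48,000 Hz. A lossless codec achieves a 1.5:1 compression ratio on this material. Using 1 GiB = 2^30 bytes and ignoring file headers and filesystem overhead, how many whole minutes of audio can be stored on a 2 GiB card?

186 minutes

Uncompressed byte rate = 48,000 × 3 × 2 = 288,000 bytes/s.
After 1.5:1 compression, effective rate ≈ 192000 bytes/s.
Capacity = 2 × 1,073,741,824 = 2,147,483,648 bytes.
2,147,483,648 / effective rate ≈ 11184.81 s → 186 minutes.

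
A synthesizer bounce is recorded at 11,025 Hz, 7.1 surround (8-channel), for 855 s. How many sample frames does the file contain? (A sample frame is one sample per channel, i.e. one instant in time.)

9,426,375 sample frames

11,025 samples/s × 855 s = 9,426,375 frames.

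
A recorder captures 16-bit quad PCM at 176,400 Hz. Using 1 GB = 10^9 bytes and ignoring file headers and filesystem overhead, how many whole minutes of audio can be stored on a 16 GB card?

188 minutes

Uncompressed byte rate = 176,400 × 2 × 4 = 1,411,200 bytes/s.
Capacity = 16 × 1,000,000,000 = 16,000,000,000 bytes.
16,000,000,000 / 1,411,200 ≈ 11337.87 s → 188 minutes.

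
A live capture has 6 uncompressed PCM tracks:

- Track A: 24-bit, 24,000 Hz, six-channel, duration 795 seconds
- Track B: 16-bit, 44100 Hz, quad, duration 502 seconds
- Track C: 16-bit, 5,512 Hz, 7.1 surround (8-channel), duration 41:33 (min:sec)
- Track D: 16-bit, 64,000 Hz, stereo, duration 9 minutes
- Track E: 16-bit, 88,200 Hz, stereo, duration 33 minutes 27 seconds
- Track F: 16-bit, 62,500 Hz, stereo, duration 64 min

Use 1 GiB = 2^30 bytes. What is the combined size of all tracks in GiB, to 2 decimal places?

Track A: 24,000 × 795 × 3 × 6 = 343,440,000 bytes.
Track B: 44,100 × 502 × 2 × 4 = 177,105,600 bytes.
Track C: 41:33 (min:sec) = 2,493 s; 5,512 × 2,493 × 2 × 8 = 219,862,656 bytes.
Track D: 9 minutes = 540 s; 64,000 × 540 × 2 × 2 = 138,240,000 bytes.
Track E: 33 minutes 27 seconds = 2,007 s; 88,200 × 2,007 × 2 × 2 = 708,069,600 bytes.
Track F: 64 min = 3,840 s; 62,500 × 3,840 × 2 × 2 = 960,000,000 bytes.
Total = 2,546,717,856 bytes = 2.37 GiB.

2.37 GiB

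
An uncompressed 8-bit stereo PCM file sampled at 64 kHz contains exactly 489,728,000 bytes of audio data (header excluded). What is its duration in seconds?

3,826 seconds

Byte rate = 64,000 × 1 × 2 = 128,000 bytes/s.
Duration = 489,728,000 / 128,000 = 3,826 s.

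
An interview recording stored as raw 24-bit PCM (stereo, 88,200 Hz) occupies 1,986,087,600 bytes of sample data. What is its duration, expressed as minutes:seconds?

Byte rate = 88,200 × 3 × 2 = 529,200 bytes/s.
Duration = 1,986,087,600 / 529,200 = 3,753 s.
3,753 s = 62:33.

62:33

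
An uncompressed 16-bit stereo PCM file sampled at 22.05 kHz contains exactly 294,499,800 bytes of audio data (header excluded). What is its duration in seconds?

3,339 seconds

Byte rate = 22,050 × 2 × 2 = 88,200 bytes/s.
Duration = 294,499,800 / 88,200 = 3,339 s.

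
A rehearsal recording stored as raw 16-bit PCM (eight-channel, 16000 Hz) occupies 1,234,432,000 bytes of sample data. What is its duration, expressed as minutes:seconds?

Byte rate = 16,000 × 2 × 8 = 256,000 bytes/s.
Duration = 1,234,432,000 / 256,000 = 4,822 s.
4,822 s = 80:22.

80:22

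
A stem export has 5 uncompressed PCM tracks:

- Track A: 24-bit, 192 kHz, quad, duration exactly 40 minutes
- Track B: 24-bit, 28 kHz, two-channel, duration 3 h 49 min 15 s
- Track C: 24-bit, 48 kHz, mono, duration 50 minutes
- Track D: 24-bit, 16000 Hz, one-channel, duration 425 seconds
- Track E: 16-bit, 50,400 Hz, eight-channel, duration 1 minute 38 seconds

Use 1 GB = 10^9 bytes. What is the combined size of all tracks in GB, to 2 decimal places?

Track A: exactly 40 minutes = 2,400 s; 192,000 × 2,400 × 3 × 4 = 5,529,600,000 bytes.
Track B: 3 h 49 min 15 s = 13,755 s; 28,000 × 13,755 × 3 × 2 = 2,310,840,000 bytes.
Track C: 50 minutes = 3,000 s; 48,000 × 3,000 × 3 × 1 = 432,000,000 bytes.
Track D: 16,000 × 425 × 3 × 1 = 20,400,000 bytes.
Track E: 1 minute 38 seconds = 98 s; 50,400 × 98 × 2 × 8 = 79,027,200 bytes.
Total = 8,371,867,200 bytes = 8.37 GB.

8.37 GB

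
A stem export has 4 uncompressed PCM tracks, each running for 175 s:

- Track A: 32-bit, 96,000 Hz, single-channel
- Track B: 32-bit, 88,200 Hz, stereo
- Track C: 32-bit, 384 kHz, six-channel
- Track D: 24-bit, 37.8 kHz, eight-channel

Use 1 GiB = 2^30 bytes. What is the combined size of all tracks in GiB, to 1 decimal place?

1.8 GiB

Track A: 96,000 × 175 × 4 × 1 = 67,200,000 bytes.
Track B: 88,200 × 175 × 4 × 2 = 123,480,000 bytes.
Track C: 384,000 × 175 × 4 × 6 = 1,612,800,000 bytes.
Track D: 37,800 × 175 × 3 × 8 = 158,760,000 bytes.
Total = 1,962,240,000 bytes = 1.8 GiB.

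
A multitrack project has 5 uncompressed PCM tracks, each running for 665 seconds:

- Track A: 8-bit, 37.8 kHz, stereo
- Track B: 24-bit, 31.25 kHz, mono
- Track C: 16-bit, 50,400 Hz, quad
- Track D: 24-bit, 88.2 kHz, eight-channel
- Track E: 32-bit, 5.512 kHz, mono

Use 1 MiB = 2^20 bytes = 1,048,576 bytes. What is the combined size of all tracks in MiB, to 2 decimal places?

Track A: 37,800 × 665 × 1 × 2 = 50,274,000 bytes.
Track B: 31,250 × 665 × 3 × 1 = 62,343,750 bytes.
Track C: 50,400 × 665 × 2 × 4 = 268,128,000 bytes.
Track D: 88,200 × 665 × 3 × 8 = 1,407,672,000 bytes.
Track E: 5,512 × 665 × 4 × 1 = 14,661,920 bytes.
Total = 1,803,079,670 bytes = 1719.55 MiB.

1719.55 MiB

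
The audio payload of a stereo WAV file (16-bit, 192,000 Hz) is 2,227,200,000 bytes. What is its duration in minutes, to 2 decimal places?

Byte rate = 192,000 × 2 × 2 = 768,000 bytes/s.
Duration = 2,227,200,000 / 768,000 = 2,900 s.
2,900 s / 60 = 48.33 minutes.

48.33 minutes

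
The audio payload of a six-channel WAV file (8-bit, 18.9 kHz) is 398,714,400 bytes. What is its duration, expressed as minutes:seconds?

58:36

Byte rate = 18,900 × 1 × 6 = 113,400 bytes/s.
Duration = 398,714,400 / 113,400 = 3,516 s.
3,516 s = 58:36.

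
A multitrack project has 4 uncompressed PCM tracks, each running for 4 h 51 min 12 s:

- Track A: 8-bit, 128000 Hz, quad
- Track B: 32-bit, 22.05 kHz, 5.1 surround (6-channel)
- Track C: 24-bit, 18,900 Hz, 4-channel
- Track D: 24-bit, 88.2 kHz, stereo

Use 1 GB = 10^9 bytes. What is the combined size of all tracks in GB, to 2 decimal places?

4 h 51 min 12 s = 17,472 s.
Track A: 128,000 × 17,472 × 1 × 4 = 8,945,664,000 bytes.
Track B: 22,050 × 17,472 × 4 × 6 = 9,246,182,400 bytes.
Track C: 18,900 × 17,472 × 3 × 4 = 3,962,649,600 bytes.
Track D: 88,200 × 17,472 × 3 × 2 = 9,246,182,400 bytes.
Total = 31,400,678,400 bytes = 31.40 GB.

31.40 GB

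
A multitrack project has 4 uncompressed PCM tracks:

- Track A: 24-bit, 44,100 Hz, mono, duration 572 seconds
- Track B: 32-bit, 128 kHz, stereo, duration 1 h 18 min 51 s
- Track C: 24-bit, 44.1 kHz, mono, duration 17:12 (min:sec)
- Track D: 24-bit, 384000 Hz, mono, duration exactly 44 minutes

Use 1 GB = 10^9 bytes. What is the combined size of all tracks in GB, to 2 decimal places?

Track A: 44,100 × 572 × 3 × 1 = 75,675,600 bytes.
Track B: 1 h 18 min 51 s = 4,731 s; 128,000 × 4,731 × 4 × 2 = 4,844,544,000 bytes.
Track C: 17:12 (min:sec) = 1,032 s; 44,100 × 1,032 × 3 × 1 = 136,533,600 bytes.
Track D: exactly 44 minutes = 2,640 s; 384,000 × 2,640 × 3 × 1 = 3,041,280,000 bytes.
Total = 8,098,033,200 bytes = 8.10 GB.

8.10 GB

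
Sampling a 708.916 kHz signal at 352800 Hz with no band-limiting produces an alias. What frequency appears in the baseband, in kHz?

Nyquist = 352,800/2 = 176,400 Hz; 708,916 Hz exceeds it.
Alias = |708,916 − 2×352,800| = |708,916 − 705,600| = 3,316 Hz = 3.316 kHz.

3.316 kHz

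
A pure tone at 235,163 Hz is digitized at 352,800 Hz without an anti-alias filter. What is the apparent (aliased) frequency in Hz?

117,637 Hz

Nyquist = 352,800/2 = 176,400 Hz; 235,163 Hz exceeds it.
Alias = |235,163 − 1×352,800| = |235,163 − 352,800| = 117,637 Hz.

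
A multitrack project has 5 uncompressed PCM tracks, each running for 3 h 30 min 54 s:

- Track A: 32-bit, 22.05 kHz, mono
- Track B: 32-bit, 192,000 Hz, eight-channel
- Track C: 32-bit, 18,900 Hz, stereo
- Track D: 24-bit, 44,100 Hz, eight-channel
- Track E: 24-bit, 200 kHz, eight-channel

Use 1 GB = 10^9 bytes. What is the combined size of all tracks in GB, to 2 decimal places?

3 h 30 min 54 s = 12,654 s.
Track A: 22,050 × 12,654 × 4 × 1 = 1,116,082,800 bytes.
Track B: 192,000 × 12,654 × 4 × 8 = 77,746,176,000 bytes.
Track C: 18,900 × 12,654 × 4 × 2 = 1,913,284,800 bytes.
Track D: 44,100 × 12,654 × 3 × 8 = 13,392,993,600 bytes.
Track E: 200,000 × 12,654 × 3 × 8 = 60,739,200,000 bytes.
Total = 154,907,737,200 bytes = 154.91 GB.

154.91 GB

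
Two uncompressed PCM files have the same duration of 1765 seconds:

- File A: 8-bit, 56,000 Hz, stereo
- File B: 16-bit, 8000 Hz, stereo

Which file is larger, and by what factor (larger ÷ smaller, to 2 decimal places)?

File A, by a factor of 3.50

File A: 56,000 × 1 × 2 = 112,000 bytes/s.
File B: 8,000 × 2 × 2 = 32,000 bytes/s.
File A is larger; ratio = 197,680,000 / 56,480,000 = 3.50.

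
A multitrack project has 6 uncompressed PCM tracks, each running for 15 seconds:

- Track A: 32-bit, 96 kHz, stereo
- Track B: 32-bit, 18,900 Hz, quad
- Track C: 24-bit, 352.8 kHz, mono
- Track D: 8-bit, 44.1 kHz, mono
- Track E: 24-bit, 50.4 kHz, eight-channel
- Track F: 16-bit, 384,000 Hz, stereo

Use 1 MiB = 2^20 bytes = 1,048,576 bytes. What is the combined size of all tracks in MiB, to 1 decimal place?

70.4 MiB

Track A: 96,000 × 15 × 4 × 2 = 11,520,000 bytes.
Track B: 18,900 × 15 × 4 × 4 = 4,536,000 bytes.
Track C: 352,800 × 15 × 3 × 1 = 15,876,000 bytes.
Track D: 44,100 × 15 × 1 × 1 = 661,500 bytes.
Track E: 50,400 × 15 × 3 × 8 = 18,144,000 bytes.
Track F: 384,000 × 15 × 2 × 2 = 23,040,000 bytes.
Total = 73,777,500 bytes = 70.4 MiB.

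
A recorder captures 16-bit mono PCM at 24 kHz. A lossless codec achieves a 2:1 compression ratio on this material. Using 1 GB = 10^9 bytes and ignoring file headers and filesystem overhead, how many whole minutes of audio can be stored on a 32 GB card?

22,222 minutes

Uncompressed byte rate = 24,000 × 2 × 1 = 48,000 bytes/s.
After 2:1 compression, effective rate ≈ 24000 bytes/s.
Capacity = 32 × 1,000,000,000 = 32,000,000,000 bytes.
32,000,000,000 / effective rate ≈ 1333333.33 s → 22,222 minutes.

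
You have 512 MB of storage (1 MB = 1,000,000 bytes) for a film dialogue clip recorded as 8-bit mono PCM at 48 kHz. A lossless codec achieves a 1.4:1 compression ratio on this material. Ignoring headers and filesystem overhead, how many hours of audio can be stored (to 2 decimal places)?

4.15 hours

Uncompressed byte rate = 48,000 × 1 × 1 = 48,000 bytes/s.
After 1.4:1 compression, effective rate ≈ 34285.71 bytes/s.
Capacity = 512 × 1,000,000 = 512,000,000 bytes.
512,000,000 / effective rate ≈ 14933.33 s → 4.15 hours.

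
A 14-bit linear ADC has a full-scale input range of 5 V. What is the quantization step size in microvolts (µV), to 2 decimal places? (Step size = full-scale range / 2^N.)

5 V / 2^14 = 5 / 16,384 V = 305.18 µV.

305.18 µV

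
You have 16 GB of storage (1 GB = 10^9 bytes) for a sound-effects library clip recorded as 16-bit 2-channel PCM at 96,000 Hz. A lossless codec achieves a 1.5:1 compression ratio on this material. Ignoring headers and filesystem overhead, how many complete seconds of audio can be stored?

Uncompressed byte rate = 96,000 × 2 × 2 = 384,000 bytes/s.
After 1.5:1 compression, effective rate ≈ 256000 bytes/s.
Capacity = 16 × 1,000,000,000 = 16,000,000,000 bytes.
16,000,000,000 / effective rate ≈ 62500 s → 62,500 seconds.

62,500 seconds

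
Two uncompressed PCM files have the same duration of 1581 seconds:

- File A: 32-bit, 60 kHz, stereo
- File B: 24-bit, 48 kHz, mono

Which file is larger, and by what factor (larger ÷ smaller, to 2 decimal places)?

File A: 60,000 × 4 × 2 = 480,000 bytes/s.
File B: 48,000 × 3 × 1 = 144,000 bytes/s.
File A is larger; ratio = 758,880,000 / 227,664,000 = 3.33.

File A, by a factor of 3.33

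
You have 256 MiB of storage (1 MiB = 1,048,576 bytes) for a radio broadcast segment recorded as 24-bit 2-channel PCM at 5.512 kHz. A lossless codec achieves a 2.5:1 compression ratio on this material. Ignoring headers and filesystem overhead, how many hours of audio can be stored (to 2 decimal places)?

5.64 hours

Uncompressed byte rate = 5,512 × 3 × 2 = 33,072 bytes/s.
After 2.5:1 compression, effective rate ≈ 13228.8 bytes/s.
Capacity = 256 × 1,048,576 = 268,435,456 bytes.
268,435,456 / effective rate ≈ 20291.75 s → 5.64 hours.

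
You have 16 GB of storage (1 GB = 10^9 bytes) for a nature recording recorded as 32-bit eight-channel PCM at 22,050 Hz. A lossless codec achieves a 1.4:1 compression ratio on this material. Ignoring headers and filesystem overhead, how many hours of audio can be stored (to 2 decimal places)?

8.82 hours

Uncompressed byte rate = 22,050 × 4 × 8 = 705,600 bytes/s.
After 1.4:1 compression, effective rate ≈ 504000 bytes/s.
Capacity = 16 × 1,000,000,000 = 16,000,000,000 bytes.
16,000,000,000 / effective rate ≈ 31746.03 s → 8.82 hours.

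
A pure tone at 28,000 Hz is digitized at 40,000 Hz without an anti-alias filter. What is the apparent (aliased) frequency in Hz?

12,000 Hz

Nyquist = 40,000/2 = 20,000 Hz; 28,000 Hz exceeds it.
Alias = |28,000 − 1×40,000| = |28,000 − 40,000| = 12,000 Hz.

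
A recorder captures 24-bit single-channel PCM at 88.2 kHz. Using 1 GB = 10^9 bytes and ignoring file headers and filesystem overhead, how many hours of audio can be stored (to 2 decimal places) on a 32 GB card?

Uncompressed byte rate = 88,200 × 3 × 1 = 264,600 bytes/s.
Capacity = 32 × 1,000,000,000 = 32,000,000,000 bytes.
32,000,000,000 / 264,600 ≈ 120937.26 s → 33.59 hours.

33.59 hours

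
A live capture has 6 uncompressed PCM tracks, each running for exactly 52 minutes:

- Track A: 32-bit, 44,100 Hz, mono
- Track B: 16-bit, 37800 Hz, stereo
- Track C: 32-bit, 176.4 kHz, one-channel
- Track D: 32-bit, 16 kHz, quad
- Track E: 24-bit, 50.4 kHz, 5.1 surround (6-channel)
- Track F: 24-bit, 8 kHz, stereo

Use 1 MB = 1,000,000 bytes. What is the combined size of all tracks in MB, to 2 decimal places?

exactly 52 minutes = 3,120 s.
Track A: 44,100 × 3,120 × 4 × 1 = 550,368,000 bytes.
Track B: 37,800 × 3,120 × 2 × 2 = 471,744,000 bytes.
Track C: 176,400 × 3,120 × 4 × 1 = 2,201,472,000 bytes.
Track D: 16,000 × 3,120 × 4 × 4 = 798,720,000 bytes.
Track E: 50,400 × 3,120 × 3 × 6 = 2,830,464,000 bytes.
Track F: 8,000 × 3,120 × 3 × 2 = 149,760,000 bytes.
Total = 7,002,528,000 bytes = 7002.53 MB.

7002.53 MB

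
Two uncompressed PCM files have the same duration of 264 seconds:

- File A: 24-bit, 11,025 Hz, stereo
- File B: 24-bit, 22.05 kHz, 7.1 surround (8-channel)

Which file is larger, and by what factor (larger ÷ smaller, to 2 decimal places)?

File B, by a factor of 8.00

File A: 11,025 × 3 × 2 = 66,150 bytes/s.
File B: 22,050 × 3 × 8 = 529,200 bytes/s.
File B is larger; ratio = 139,708,800 / 17,463,600 = 8.00.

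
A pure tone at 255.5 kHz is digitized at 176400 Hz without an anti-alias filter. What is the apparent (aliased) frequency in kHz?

Nyquist = 176,400/2 = 88,200 Hz; 255,500 Hz exceeds it.
Alias = |255,500 − 1×176,400| = |255,500 − 176,400| = 79,100 Hz = 79.1 kHz.

79.1 kHz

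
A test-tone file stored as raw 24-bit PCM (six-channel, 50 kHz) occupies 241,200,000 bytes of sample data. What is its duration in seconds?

Byte rate = 50,000 × 3 × 6 = 900,000 bytes/s.
Duration = 241,200,000 / 900,000 = 268 s.

268 seconds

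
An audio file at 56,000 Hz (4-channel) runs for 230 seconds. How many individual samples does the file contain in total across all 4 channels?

56,000 × 230 s × 4 ch = 51,520,000 samples.

51,520,000 samples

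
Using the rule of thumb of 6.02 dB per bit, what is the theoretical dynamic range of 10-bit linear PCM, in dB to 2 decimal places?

60.20 dB

10 × 6.02 = 60.20 dB.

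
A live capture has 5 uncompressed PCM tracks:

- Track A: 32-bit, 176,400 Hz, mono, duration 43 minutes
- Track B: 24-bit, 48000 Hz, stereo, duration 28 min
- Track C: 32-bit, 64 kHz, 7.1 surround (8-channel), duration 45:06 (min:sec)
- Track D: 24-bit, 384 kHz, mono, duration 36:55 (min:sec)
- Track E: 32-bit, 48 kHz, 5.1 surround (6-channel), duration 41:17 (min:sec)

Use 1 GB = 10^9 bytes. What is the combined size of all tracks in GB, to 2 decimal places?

13.25 GB

Track A: 43 minutes = 2,580 s; 176,400 × 2,580 × 4 × 1 = 1,820,448,000 bytes.
Track B: 28 min = 1,680 s; 48,000 × 1,680 × 3 × 2 = 483,840,000 bytes.
Track C: 45:06 (min:sec) = 2,706 s; 64,000 × 2,706 × 4 × 8 = 5,541,888,000 bytes.
Track D: 36:55 (min:sec) = 2,215 s; 384,000 × 2,215 × 3 × 1 = 2,551,680,000 bytes.
Track E: 41:17 (min:sec) = 2,477 s; 48,000 × 2,477 × 4 × 6 = 2,853,504,000 bytes.
Total = 13,251,360,000 bytes = 13.25 GB.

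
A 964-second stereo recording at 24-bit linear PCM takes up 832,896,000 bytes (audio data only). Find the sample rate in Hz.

Bytes = sample_rate × seconds × bytes_per_sample × channels.
sample_rate = 832,896,000 / (964 × 3 × 2) = 832,896,000 / 5,784 = 144,000 Hz.

144,000 Hz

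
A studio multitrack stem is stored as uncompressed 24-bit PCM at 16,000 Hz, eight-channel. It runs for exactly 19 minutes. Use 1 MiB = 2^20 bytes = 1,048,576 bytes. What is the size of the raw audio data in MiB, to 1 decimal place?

417.5 MiB

Duration = exactly 19 minutes = 1,140 s.
Bytes = 16,000 samples/s × 1,140 s × 3 bytes/sample × 8 ch = 437,760,000 bytes.
437,760,000 / 1,048,576 = 417.5 MiB.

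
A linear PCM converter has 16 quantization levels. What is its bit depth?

4 bits

log2(16) = 4.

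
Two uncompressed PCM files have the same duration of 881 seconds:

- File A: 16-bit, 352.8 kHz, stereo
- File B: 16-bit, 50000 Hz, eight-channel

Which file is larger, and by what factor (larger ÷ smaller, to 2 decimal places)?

File A, by a factor of 1.76

File A: 352,800 × 2 × 2 = 1,411,200 bytes/s.
File B: 50,000 × 2 × 8 = 800,000 bytes/s.
File A is larger; ratio = 1,243,267,200 / 704,800,000 = 1.76.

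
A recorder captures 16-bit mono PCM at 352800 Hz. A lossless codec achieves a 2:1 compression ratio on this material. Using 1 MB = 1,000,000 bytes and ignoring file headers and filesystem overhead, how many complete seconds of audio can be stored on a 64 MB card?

Uncompressed byte rate = 352,800 × 2 × 1 = 705,600 bytes/s.
After 2:1 compression, effective rate ≈ 352800 bytes/s.
Capacity = 64 × 1,000,000 = 64,000,000 bytes.
64,000,000 / effective rate ≈ 181.41 s → 181 seconds.

181 seconds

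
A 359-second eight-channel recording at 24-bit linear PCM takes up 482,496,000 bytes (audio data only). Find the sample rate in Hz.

Bytes = sample_rate × seconds × bytes_per_sample × channels.
sample_rate = 482,496,000 / (359 × 3 × 8) = 482,496,000 / 8,616 = 56,000 Hz.

56,000 Hz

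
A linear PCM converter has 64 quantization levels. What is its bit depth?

log2(64) = 6.

6 bits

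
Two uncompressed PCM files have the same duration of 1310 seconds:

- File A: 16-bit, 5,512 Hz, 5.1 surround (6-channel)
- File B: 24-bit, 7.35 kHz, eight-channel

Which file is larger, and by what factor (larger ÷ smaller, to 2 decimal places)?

File A: 5,512 × 2 × 6 = 66,144 bytes/s.
File B: 7,350 × 3 × 8 = 176,400 bytes/s.
File B is larger; ratio = 231,084,000 / 86,648,640 = 2.67.

File B, by a factor of 2.67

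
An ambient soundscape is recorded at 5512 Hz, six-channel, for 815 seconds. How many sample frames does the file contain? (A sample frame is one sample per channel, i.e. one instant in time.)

4,492,280 sample frames

5,512 samples/s × 815 s = 4,492,280 frames.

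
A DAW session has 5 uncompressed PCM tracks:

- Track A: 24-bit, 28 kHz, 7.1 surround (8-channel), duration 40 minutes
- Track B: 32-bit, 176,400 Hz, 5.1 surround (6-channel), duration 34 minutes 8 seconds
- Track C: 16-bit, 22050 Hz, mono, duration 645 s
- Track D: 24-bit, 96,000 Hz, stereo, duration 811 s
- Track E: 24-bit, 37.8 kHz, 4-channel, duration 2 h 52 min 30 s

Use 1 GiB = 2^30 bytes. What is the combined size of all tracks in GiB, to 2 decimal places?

Track A: 40 minutes = 2,400 s; 28,000 × 2,400 × 3 × 8 = 1,612,800,000 bytes.
Track B: 34 minutes 8 seconds = 2,048 s; 176,400 × 2,048 × 4 × 6 = 8,670,412,800 bytes.
Track C: 22,050 × 645 × 2 × 1 = 28,444,500 bytes.
Track D: 96,000 × 811 × 3 × 2 = 467,136,000 bytes.
Track E: 2 h 52 min 30 s = 10,350 s; 37,800 × 10,350 × 3 × 4 = 4,694,760,000 bytes.
Total = 15,473,553,300 bytes = 14.41 GiB.

14.41 GiB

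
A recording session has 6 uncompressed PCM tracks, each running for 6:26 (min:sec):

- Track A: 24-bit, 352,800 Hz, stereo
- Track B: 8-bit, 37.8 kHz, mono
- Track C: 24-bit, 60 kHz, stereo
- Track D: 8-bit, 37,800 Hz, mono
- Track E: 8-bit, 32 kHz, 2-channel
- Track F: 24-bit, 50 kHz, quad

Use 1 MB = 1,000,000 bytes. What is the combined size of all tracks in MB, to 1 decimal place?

6:26 (min:sec) = 386 s.
Track A: 352,800 × 386 × 3 × 2 = 817,084,800 bytes.
Track B: 37,800 × 386 × 1 × 1 = 14,590,800 bytes.
Track C: 60,000 × 386 × 3 × 2 = 138,960,000 bytes.
Track D: 37,800 × 386 × 1 × 1 = 14,590,800 bytes.
Track E: 32,000 × 386 × 1 × 2 = 24,704,000 bytes.
Track F: 50,000 × 386 × 3 × 4 = 231,600,000 bytes.
Total = 1,241,530,400 bytes = 1241.5 MB.

1241.5 MB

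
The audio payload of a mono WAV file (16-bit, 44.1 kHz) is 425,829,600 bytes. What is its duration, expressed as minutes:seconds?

80:28

Byte rate = 44,100 × 2 × 1 = 88,200 bytes/s.
Duration = 425,829,600 / 88,200 = 4,828 s.
4,828 s = 80:28.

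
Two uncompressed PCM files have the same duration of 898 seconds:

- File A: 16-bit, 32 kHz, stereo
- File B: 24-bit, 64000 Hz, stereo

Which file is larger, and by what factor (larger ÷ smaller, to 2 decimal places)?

File B, by a factor of 3.00

File A: 32,000 × 2 × 2 = 128,000 bytes/s.
File B: 64,000 × 3 × 2 = 384,000 bytes/s.
File B is larger; ratio = 344,832,000 / 114,944,000 = 3.00.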